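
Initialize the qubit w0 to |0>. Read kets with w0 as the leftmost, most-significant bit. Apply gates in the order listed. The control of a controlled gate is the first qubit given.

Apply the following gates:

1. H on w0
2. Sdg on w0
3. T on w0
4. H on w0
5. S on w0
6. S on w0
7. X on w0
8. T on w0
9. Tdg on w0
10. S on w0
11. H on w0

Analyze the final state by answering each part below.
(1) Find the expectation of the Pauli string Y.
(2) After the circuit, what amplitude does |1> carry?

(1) The expectation value of Y is 0.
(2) The final state's coefficient on |1> equals sqrt(2)*(-1 - I - exp(I*pi/4) - exp(3*I*pi/4))/4.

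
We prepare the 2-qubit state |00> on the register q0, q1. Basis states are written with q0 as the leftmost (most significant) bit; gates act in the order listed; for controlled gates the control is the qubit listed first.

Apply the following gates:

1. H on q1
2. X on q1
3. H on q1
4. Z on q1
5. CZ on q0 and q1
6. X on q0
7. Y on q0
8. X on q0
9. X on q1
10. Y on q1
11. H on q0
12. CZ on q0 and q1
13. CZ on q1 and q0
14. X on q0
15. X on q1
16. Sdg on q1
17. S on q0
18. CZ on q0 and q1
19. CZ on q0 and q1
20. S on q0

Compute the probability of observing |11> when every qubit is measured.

A full measurement returns |11> with probability 1/2.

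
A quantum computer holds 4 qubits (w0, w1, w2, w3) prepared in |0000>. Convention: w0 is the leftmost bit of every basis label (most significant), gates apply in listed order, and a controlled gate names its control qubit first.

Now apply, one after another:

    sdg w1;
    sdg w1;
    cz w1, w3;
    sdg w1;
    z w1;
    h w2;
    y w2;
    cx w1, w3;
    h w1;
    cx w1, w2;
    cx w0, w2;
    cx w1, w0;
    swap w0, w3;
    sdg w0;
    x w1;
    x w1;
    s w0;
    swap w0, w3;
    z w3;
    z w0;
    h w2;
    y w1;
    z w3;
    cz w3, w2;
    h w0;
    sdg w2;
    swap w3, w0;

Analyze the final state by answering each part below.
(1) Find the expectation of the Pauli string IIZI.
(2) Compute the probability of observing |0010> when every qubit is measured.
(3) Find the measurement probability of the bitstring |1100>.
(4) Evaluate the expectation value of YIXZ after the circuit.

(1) The expectation value of IIZI is -1. Key observation: gates 13-18 undo each other exactly, leaving only the rest of the circuit to track.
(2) Outcome |0010> occurs with probability 1/4.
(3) Outcome |1100> occurs with probability 0.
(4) In the final state, YIXZ has expectation 0.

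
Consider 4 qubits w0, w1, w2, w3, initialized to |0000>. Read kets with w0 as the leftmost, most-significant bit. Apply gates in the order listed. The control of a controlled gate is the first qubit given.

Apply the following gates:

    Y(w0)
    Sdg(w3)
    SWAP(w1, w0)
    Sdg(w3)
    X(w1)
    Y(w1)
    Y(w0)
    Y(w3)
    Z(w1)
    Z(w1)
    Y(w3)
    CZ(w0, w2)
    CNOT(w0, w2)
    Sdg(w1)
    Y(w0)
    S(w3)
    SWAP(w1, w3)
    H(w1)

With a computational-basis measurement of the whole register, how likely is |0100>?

A full measurement returns |0100> with probability 0.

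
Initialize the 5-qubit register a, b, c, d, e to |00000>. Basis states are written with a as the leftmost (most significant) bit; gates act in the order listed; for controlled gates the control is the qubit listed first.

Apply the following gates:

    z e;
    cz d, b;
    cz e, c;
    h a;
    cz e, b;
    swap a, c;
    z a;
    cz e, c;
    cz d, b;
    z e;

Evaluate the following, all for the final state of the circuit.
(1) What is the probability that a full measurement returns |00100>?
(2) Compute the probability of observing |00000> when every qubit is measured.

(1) Outcome |00100> occurs with probability 1/2.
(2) Outcome |00000> occurs with probability 1/2.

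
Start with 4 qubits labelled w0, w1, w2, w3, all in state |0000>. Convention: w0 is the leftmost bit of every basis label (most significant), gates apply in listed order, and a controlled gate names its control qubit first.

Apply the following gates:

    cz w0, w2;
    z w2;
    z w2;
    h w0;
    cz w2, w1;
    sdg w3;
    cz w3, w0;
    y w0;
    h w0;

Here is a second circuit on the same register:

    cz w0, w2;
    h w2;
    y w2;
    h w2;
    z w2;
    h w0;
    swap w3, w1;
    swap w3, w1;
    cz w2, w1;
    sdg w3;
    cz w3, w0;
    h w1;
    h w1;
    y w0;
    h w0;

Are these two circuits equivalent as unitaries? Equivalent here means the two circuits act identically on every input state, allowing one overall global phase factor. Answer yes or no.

No — the two circuits implement different unitaries, even allowing a global phase.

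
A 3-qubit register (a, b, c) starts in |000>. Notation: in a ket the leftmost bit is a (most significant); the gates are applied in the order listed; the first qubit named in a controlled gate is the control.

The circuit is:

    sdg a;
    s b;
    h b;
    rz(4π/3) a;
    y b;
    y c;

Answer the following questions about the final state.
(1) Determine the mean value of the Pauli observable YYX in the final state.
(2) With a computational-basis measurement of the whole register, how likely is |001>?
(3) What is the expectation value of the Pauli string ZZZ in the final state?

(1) In the final state, YYX has expectation 0.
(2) Outcome |001> occurs with probability 1/2.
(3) The observable ZZZ averages to 0.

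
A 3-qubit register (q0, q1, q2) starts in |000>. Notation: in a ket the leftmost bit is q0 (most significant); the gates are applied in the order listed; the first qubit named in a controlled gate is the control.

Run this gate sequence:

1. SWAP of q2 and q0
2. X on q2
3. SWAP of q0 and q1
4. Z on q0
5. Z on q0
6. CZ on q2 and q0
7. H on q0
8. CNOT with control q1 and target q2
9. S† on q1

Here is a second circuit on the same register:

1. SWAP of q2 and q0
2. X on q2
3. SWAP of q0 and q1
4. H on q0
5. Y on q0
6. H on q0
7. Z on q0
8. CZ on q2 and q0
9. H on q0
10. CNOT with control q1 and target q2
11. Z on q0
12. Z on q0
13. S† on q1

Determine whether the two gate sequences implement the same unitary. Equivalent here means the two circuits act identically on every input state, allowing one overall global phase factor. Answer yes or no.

No, they are not equivalent — no single phase factor reconciles the two unitaries.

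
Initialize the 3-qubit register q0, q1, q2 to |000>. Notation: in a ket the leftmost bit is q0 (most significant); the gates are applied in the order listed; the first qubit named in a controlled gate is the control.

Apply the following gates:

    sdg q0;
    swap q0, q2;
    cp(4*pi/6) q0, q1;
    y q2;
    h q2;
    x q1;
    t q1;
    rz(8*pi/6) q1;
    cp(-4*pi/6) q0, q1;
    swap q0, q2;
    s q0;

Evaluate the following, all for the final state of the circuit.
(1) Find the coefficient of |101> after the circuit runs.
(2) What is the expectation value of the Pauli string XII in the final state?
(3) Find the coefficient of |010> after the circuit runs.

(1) The amplitude on |101> is 0.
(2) In the final state, XII has expectation 0.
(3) The amplitude on |010> is -sqrt(2)*exp(5*I*pi/12)/2.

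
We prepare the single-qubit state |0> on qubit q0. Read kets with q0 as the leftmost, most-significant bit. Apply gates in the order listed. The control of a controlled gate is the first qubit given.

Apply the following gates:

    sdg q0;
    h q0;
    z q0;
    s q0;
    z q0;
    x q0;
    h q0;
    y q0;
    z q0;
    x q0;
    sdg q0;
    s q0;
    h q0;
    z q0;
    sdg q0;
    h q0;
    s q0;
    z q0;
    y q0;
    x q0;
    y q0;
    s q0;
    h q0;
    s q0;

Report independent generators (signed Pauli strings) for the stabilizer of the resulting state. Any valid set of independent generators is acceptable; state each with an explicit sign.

The final state is stabilized by the group generated by -Y; other independent generating sets are equally valid.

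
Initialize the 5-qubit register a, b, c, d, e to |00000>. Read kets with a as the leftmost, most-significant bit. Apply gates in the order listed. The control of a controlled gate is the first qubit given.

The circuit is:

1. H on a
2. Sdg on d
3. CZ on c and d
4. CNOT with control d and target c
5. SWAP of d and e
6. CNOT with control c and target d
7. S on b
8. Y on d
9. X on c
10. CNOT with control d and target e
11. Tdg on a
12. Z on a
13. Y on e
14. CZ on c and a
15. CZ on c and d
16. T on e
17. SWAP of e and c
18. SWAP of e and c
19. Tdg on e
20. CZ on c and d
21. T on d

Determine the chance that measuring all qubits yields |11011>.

A full measurement returns |11011> with probability 0. Key observation: the block from step 15 through step 20 cancels to the identity and can be dropped.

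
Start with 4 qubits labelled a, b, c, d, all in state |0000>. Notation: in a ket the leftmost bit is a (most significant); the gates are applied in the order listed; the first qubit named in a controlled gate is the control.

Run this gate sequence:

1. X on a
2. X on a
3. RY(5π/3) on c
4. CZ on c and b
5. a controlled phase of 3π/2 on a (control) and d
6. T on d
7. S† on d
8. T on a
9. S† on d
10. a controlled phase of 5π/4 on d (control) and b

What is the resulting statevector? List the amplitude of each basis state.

After the circuit, the state carries amplitude -sqrt(3)/2 on |0000>, 1/2 on |0010>, and 0 on every other basis state.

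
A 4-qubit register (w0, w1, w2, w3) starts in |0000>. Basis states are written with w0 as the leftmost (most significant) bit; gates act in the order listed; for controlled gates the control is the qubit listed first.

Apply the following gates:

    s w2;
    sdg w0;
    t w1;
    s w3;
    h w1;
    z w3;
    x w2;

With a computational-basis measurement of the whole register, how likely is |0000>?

Outcome |0000> occurs with probability 0.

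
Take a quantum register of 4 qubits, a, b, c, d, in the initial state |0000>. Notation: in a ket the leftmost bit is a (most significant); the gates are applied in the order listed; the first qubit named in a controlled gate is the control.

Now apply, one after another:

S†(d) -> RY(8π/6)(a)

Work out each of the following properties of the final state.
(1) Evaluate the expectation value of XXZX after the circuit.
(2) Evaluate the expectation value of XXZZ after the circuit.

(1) In the final state, XXZX has expectation 0.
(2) The expectation value of XXZZ is 0.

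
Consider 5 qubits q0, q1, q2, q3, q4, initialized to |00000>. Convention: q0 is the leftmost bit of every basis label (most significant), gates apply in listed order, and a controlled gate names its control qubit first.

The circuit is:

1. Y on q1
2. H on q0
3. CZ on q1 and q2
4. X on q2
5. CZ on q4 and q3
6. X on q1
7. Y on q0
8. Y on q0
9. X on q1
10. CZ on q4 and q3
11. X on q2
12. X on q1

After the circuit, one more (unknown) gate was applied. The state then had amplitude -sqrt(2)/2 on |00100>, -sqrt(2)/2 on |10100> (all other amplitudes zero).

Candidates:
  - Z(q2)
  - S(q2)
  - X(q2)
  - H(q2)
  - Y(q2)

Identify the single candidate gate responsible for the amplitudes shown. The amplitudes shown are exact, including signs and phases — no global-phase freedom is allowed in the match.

The applied gate was Y(q2). Key observation: the block from step 4 through step 11 cancels to the identity and can be dropped.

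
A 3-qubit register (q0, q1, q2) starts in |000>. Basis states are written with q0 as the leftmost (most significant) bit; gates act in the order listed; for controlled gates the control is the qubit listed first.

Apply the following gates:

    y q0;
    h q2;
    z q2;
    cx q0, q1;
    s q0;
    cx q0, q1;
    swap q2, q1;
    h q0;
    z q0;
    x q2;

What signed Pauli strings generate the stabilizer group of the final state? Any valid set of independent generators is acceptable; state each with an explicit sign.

The final state is stabilized by the group generated by +XII, -IXI, -IIZ; other independent generating sets are equally valid.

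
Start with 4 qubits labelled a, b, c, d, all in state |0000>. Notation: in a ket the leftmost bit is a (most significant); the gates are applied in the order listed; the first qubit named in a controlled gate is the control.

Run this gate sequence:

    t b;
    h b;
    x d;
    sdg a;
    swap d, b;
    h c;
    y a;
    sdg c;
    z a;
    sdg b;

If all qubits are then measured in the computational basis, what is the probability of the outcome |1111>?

The probability of measuring |1111> is 1/4.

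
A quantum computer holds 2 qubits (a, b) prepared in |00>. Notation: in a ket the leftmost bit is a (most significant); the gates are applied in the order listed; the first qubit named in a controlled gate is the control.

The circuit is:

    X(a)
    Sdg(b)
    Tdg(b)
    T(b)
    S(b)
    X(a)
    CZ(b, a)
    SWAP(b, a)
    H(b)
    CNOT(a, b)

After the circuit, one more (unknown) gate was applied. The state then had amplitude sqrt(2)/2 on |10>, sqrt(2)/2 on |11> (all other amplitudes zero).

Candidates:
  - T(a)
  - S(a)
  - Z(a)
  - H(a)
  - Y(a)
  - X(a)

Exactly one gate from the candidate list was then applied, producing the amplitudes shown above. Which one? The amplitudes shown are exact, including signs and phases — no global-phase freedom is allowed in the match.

The applied gate was X(a). Key observation: gates 1-6 undo each other exactly, leaving only the rest of the circuit to track.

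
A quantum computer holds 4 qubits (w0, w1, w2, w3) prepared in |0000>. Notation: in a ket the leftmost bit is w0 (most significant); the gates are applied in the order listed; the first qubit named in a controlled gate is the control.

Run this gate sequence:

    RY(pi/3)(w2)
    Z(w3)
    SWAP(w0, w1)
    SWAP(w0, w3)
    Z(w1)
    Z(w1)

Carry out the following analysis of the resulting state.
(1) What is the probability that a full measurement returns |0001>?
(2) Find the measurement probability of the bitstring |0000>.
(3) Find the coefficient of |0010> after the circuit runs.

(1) The probability of measuring |0001> is 0.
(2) A full measurement returns |0000> with probability 3/4.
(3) The amplitude on |0010> is 1/2.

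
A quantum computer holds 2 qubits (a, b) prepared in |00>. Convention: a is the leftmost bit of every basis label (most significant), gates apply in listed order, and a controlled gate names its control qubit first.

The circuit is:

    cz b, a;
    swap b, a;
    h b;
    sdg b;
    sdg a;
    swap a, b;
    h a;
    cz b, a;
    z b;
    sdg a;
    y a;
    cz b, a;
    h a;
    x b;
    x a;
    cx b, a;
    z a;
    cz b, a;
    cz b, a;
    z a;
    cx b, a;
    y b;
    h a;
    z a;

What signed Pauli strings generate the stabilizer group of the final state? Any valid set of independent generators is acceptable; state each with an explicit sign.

One valid set of independent stabilizer generators is -XI, +IZ (any independent generating set of the same group is equally correct). Key observation: gates 16-21 undo each other exactly, leaving only the rest of the circuit to track.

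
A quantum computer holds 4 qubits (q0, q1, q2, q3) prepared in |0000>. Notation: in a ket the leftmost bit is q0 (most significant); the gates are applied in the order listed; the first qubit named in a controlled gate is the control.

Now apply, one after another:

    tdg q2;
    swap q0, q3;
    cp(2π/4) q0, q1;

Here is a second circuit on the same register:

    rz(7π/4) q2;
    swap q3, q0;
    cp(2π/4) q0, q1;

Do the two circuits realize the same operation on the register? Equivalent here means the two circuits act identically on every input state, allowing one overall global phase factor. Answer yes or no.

Yes: on every input state the two circuits agree up to one overall phase factor.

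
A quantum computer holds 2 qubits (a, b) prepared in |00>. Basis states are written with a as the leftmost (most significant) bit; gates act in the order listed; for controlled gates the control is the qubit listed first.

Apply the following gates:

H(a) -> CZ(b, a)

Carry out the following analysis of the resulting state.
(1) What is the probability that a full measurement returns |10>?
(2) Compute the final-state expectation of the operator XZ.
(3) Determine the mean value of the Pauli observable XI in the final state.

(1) Outcome |10> occurs with probability 1/2.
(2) In the final state, XZ has expectation 1.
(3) In the final state, XI has expectation 1.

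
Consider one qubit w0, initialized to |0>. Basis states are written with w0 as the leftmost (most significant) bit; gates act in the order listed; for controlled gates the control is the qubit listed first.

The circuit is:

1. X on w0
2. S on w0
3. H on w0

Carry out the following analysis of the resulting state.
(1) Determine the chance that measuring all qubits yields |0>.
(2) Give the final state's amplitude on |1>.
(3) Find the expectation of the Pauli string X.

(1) Outcome |0> occurs with probability 1/2.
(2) The final state's coefficient on |1> equals -sqrt(2)*I/2.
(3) The expectation value of X is -1.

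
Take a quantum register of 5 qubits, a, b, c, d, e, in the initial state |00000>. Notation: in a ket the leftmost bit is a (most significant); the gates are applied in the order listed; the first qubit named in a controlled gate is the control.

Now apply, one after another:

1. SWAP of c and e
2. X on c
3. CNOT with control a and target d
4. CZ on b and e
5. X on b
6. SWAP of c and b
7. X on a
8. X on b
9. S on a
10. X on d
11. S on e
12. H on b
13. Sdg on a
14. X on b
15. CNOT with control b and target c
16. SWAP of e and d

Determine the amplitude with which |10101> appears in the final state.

The final state's coefficient on |10101> equals sqrt(2)/2.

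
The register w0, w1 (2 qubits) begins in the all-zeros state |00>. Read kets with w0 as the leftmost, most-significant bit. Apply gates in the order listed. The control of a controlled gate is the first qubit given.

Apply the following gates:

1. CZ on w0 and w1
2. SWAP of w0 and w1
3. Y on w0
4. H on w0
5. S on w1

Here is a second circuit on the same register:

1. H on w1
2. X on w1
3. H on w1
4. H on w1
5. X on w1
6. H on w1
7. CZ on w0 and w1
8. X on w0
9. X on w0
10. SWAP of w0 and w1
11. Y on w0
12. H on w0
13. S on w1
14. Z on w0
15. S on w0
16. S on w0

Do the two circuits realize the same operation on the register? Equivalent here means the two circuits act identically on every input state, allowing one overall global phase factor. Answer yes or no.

Yes, they are equivalent — the unitaries differ by at most a global phase.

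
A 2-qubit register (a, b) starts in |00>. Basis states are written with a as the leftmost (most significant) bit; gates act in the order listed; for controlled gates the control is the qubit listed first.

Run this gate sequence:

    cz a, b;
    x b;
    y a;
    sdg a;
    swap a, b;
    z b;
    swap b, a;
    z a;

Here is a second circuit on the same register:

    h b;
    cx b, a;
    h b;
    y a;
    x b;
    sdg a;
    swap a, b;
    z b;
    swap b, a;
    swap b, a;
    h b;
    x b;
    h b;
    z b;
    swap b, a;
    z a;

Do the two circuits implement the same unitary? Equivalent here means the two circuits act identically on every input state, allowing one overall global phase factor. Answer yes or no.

No, they are not equivalent — no single phase factor reconciles the two unitaries.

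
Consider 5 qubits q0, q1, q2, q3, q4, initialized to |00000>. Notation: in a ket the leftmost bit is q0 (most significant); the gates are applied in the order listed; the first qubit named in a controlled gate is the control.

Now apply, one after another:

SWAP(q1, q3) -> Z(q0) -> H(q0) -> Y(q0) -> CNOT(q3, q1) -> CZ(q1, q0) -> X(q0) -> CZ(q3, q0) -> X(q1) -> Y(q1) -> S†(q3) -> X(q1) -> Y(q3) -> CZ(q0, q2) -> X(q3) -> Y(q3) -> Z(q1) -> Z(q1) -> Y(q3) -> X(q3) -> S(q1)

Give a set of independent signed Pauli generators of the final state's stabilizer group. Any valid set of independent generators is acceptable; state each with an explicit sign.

The final state is stabilized by the group generated by -XIIII, -IZIII, +IIZII, -IIIZI, +IIIIZ; other independent generating sets are equally valid. Key observation: gates 15-20 undo each other exactly, leaving only the rest of the circuit to track.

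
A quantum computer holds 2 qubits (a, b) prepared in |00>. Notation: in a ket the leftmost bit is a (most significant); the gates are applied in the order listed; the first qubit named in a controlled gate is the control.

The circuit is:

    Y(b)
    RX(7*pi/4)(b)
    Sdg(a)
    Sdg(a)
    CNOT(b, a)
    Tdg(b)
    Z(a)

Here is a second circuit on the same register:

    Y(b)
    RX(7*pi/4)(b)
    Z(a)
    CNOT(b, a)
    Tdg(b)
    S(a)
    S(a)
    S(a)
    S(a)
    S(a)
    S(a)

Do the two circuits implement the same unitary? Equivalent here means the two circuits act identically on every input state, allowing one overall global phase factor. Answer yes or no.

Yes, they are equivalent — the unitaries differ by at most a global phase.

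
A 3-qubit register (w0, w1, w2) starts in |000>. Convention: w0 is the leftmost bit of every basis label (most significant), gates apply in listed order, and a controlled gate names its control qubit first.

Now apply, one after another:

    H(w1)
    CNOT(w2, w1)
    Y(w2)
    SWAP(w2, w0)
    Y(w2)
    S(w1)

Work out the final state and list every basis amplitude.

The final amplitudes are -sqrt(2)/2 on |101>, -sqrt(2)*I/2 on |111>, and 0 on every other basis state.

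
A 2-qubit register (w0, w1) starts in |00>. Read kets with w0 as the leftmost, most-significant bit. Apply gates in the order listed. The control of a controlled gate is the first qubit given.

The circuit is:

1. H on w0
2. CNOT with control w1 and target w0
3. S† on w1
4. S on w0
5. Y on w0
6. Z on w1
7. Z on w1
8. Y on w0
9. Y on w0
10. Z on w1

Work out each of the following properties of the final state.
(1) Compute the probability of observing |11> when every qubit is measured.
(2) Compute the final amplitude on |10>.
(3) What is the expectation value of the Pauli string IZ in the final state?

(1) The probability of measuring |11> is 0.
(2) The final state's coefficient on |10> equals sqrt(2)*I/2.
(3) The observable IZ averages to 1.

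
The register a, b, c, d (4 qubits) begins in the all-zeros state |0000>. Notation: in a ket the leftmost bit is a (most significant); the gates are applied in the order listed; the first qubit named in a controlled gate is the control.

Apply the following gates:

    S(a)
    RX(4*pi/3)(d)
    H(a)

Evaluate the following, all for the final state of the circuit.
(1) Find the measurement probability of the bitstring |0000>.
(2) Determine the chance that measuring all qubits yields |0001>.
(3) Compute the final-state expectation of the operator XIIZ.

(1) A full measurement returns |0000> with probability 1/8.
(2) A full measurement returns |0001> with probability 3/8.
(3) In the final state, XIIZ has expectation -1/2.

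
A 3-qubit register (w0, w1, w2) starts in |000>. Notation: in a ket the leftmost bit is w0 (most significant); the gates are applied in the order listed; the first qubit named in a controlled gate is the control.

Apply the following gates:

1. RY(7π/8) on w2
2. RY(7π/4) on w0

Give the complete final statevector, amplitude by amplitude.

The resulting statevector has amplitude -sqrt(sqrt(2) + 2)*sin(pi/16)/2 on |000>, -sqrt(sqrt(2) + 2)*cos(pi/16)/2 on |001>, 0 on |010>, 0 on |011>, sqrt(2 - sqrt(2))*sin(pi/16)/2 on |100>, sqrt(2 - sqrt(2))*cos(pi/16)/2 on |101>, 0 on |110>, 0 on |111>.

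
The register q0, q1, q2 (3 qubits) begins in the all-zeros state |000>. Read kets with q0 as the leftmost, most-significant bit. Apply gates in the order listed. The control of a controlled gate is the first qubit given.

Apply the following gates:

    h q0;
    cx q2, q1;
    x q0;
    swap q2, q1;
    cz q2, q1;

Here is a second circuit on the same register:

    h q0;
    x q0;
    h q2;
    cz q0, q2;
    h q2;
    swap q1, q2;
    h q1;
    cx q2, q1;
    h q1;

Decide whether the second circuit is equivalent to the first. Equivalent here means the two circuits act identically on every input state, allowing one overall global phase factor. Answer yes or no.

No, they are not equivalent — no single phase factor reconciles the two unitaries.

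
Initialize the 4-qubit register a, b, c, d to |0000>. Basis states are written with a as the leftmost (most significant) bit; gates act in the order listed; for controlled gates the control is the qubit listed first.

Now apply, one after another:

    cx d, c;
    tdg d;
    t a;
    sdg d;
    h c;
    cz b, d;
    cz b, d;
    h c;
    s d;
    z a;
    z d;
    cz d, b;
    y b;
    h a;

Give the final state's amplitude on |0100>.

The amplitude on |0100> is sqrt(2)*I/2. Key observation: gates 4-9 undo each other exactly, leaving only the rest of the circuit to track.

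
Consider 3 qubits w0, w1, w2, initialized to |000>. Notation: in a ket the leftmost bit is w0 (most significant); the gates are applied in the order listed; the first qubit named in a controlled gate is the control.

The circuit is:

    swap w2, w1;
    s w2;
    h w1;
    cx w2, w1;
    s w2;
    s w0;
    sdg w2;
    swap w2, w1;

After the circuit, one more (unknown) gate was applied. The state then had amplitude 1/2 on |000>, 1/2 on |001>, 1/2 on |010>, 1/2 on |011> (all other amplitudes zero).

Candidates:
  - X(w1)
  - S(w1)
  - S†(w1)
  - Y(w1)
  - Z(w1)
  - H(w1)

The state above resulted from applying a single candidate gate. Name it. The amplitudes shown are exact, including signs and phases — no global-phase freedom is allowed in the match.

It was H(w1) that produced the state shown.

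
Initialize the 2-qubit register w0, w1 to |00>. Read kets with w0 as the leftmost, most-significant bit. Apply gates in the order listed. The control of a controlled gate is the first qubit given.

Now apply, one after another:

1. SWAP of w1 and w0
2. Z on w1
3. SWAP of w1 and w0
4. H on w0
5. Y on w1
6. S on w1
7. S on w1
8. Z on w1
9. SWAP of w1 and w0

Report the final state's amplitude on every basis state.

The final amplitudes are 0 on |00>, 0 on |01>, sqrt(2)*I/2 on |10>, sqrt(2)*I/2 on |11>.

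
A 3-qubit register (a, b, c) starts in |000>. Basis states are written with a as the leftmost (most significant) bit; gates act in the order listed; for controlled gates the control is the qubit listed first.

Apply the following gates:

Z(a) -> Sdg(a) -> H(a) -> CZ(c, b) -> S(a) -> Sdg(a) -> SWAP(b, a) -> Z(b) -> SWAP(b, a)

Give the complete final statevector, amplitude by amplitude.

After the circuit, the state carries amplitude sqrt(2)/2 on |000>, -sqrt(2)/2 on |100>, and 0 on every other basis state. Key observation: the block from step 5 through step 6 cancels to the identity and can be dropped.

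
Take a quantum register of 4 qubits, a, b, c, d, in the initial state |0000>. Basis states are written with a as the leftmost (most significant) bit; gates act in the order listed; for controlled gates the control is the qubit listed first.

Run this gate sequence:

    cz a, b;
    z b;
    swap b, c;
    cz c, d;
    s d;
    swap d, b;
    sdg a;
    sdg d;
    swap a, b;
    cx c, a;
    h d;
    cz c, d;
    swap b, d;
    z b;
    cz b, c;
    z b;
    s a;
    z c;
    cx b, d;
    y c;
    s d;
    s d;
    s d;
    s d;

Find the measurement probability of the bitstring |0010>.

The probability of measuring |0010> is 1/2. Key observation: the block from step 21 through step 24 cancels to the identity and can be dropped.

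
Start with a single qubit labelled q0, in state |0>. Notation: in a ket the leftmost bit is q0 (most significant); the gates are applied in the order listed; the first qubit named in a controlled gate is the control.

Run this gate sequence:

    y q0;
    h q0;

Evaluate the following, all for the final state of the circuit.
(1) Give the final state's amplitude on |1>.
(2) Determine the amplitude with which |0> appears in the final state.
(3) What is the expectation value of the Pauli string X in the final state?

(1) The amplitude on |1> is -sqrt(2)*I/2.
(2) |0> carries amplitude sqrt(2)*I/2 in the final state.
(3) The observable X averages to -1.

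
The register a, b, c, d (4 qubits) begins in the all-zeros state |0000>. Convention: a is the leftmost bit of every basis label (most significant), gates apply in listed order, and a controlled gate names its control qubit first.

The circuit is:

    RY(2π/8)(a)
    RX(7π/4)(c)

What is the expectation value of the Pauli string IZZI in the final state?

The observable IZZI averages to sqrt(2)/2.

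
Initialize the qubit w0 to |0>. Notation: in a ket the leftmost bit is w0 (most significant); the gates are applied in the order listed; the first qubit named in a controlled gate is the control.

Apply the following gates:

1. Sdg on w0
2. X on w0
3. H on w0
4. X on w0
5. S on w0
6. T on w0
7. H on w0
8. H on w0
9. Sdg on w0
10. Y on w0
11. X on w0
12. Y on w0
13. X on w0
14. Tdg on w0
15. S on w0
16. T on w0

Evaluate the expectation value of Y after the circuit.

The expectation value of Y is -sqrt(2)/2.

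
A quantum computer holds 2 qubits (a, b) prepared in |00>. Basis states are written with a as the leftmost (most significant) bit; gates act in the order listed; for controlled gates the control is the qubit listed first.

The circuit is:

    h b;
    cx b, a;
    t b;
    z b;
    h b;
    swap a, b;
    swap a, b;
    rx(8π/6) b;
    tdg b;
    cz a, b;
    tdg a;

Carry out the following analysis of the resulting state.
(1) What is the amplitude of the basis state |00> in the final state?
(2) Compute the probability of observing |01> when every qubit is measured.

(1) |00> carries amplitude -1/4 - sqrt(3)*I/4 in the final state. Key observation: the block from step 6 through step 7 cancels to the identity and can be dropped.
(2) A full measurement returns |01> with probability 1/4.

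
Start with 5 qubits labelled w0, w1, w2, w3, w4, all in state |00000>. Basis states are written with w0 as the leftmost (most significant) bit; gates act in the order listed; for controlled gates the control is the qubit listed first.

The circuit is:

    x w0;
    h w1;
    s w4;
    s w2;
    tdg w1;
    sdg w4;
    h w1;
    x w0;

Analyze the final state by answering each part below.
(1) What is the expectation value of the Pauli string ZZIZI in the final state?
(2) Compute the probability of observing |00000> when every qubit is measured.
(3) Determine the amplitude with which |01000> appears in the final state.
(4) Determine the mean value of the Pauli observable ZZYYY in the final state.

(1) The observable ZZIZI averages to sqrt(2)/2.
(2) Outcome |00000> occurs with probability sqrt(2)/4 + 1/2.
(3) The final state's coefficient on |01000> equals 1/2 + exp(3*I*pi/4)/2.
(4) In the final state, ZZYYY has expectation 0.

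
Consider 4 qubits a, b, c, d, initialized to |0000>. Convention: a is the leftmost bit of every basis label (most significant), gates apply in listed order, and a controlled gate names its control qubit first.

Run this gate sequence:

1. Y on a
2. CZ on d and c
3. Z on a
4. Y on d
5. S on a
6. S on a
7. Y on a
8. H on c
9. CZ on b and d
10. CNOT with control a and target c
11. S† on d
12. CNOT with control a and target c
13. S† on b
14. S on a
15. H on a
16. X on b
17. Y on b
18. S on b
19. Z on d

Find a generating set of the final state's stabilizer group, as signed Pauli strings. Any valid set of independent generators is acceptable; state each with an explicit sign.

One valid set of independent stabilizer generators is +XIII, +IIXI, +IZII, -IIIZ (any independent generating set of the same group is equally correct).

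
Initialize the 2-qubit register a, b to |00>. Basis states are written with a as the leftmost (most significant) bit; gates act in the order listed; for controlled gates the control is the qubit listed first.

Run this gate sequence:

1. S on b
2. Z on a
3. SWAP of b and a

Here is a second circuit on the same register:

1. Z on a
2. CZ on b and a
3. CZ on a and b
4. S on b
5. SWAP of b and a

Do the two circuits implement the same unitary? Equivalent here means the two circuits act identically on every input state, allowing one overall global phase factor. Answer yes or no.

Yes: on every input state the two circuits agree up to one overall phase factor.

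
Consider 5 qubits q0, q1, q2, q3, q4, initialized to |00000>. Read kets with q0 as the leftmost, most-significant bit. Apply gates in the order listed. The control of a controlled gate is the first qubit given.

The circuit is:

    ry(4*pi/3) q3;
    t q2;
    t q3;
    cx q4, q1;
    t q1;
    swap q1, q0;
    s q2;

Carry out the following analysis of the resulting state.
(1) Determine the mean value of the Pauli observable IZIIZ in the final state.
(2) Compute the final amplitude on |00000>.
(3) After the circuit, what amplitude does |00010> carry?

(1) In the final state, IZIIZ has expectation 1.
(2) |00000> carries amplitude -1/2 in the final state.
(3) |00010> carries amplitude sqrt(3)*exp(I*pi/4)/2 in the final state.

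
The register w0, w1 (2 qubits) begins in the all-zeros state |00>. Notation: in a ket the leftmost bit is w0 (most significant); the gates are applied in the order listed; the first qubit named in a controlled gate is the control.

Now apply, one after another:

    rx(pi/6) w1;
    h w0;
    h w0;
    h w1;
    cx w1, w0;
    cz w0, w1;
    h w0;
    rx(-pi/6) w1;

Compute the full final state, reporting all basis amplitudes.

The final amplitudes are 1/2 - I/4 on |00>, -sqrt(3)/4 on |01>, sqrt(3)/4 on |10>, 1/2 + I/4 on |11>.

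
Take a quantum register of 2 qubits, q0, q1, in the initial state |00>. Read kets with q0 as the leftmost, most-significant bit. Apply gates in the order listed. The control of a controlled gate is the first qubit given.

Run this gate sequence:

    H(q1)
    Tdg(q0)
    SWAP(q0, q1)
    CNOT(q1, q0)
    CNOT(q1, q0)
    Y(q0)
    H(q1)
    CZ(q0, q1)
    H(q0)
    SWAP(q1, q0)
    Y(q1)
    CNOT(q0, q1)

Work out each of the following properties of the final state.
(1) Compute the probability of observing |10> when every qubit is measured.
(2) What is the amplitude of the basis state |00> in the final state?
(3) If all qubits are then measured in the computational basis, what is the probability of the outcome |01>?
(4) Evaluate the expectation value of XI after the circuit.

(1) The probability of measuring |10> is 1/2. Key observation: gates 4-5 undo each other exactly, leaving only the rest of the circuit to track.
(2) The final state's coefficient on |00> equals -sqrt(2)/2.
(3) The probability of measuring |01> is 0.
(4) The observable XI averages to -1.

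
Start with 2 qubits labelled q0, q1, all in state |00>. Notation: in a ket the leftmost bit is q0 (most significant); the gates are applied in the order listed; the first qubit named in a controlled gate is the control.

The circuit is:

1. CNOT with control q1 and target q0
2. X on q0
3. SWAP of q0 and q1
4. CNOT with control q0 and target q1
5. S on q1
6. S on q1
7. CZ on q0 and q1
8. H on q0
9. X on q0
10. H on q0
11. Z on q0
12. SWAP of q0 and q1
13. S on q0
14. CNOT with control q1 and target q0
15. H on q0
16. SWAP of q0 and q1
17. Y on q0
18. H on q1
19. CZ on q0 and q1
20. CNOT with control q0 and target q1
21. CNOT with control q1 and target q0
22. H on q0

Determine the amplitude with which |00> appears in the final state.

The final state's coefficient on |00> equals -sqrt(2)/2. Key observation: gates 8-11 undo each other exactly, leaving only the rest of the circuit to track.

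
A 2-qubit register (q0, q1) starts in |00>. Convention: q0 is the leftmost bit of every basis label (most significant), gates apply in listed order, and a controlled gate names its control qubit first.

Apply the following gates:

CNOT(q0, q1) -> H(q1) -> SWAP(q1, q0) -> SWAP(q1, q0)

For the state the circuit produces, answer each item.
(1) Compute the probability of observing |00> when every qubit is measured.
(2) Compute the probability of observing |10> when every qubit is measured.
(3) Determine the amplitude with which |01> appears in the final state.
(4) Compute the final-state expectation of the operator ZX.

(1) The probability of measuring |00> is 1/2. Key observation: gates 3-4 undo each other exactly, leaving only the rest of the circuit to track.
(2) A full measurement returns |10> with probability 0.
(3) The amplitude on |01> is sqrt(2)/2.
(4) The expectation value of ZX is 1.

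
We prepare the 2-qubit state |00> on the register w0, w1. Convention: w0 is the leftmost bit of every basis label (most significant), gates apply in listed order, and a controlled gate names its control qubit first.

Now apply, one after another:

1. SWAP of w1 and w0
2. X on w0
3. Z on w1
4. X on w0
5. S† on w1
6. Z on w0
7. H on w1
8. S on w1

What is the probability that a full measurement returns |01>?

A full measurement returns |01> with probability 1/2.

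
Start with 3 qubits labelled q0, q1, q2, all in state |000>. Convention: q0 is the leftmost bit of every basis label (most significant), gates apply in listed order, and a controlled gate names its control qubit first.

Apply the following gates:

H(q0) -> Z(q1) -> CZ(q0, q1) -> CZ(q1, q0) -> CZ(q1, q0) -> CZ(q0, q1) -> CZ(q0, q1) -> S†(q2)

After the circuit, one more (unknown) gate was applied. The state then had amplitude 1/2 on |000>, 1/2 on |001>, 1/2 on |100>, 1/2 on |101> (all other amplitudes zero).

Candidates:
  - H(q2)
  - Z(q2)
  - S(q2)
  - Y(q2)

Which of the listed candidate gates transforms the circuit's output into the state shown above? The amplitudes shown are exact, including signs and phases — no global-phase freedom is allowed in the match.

The applied gate was H(q2). Key observation: gates 3-6 undo each other exactly, leaving only the rest of the circuit to track.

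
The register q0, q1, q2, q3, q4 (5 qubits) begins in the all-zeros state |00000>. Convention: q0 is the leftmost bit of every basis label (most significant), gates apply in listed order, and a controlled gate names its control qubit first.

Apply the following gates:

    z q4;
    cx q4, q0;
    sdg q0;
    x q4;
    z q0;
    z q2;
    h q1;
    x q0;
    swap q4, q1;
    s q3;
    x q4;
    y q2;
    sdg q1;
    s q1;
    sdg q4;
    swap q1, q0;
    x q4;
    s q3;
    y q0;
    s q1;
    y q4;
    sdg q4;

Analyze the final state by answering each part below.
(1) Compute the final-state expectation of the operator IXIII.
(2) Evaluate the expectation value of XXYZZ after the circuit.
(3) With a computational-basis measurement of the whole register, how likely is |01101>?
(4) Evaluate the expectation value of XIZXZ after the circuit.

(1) In the final state, IXIII has expectation 0.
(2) The expectation value of XXYZZ is 0.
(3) The probability of measuring |01101> is 1/2.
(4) In the final state, XIZXZ has expectation 0.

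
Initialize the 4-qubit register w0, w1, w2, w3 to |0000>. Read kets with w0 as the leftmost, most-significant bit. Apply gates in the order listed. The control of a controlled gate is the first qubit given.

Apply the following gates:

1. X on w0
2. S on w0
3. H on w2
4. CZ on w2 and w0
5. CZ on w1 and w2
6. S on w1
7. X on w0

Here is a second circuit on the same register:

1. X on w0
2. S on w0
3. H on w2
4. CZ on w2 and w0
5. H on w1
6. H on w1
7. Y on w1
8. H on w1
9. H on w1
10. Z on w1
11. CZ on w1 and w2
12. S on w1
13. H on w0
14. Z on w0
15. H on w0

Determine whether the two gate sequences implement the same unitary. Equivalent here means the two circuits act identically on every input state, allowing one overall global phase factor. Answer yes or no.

No: there is an input state on which the two circuits produce genuinely different outputs (not merely differing by a phase).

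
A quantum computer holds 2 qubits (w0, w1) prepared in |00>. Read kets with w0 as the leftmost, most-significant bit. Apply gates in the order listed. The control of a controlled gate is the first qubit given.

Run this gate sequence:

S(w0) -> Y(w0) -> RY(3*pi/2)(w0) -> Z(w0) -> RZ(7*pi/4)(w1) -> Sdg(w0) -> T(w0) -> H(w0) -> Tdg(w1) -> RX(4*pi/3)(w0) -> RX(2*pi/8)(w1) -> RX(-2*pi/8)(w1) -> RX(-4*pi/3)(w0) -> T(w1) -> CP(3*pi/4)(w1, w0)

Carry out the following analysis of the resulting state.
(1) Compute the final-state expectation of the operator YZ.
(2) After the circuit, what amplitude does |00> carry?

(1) The expectation value of YZ is -sqrt(2)/2.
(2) |00> carries amplitude -sqrt(2 - sqrt(2))/2 in the final state.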